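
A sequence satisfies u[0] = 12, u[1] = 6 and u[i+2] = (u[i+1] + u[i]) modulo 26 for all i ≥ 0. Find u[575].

20

We have u[0] = 12; u[1] = 6; u[2] = 18; u[3] = 24; u[4] = 16; u[5] = 14; u[6] = 4; u[7] = 18; u[8] = 22; u[9] = 14; u[10] = 10; u[11] = 24; u[12] = 8; u[13] = 6; u[14] = 14; u[15] = 20; u[16] = 8; u[17] = 2; u[18] = 10; u[19] = 12; u[20] = 22; u[21] = 8; u[22] = 4; u[23] = 12; u[24] = 16; u[25] = 2; u[26] = 18; u[27] = 20; u[28] = 12; u[29] = 6.
Since (u[28], u[29]) = (u[0], u[1]) = (12, 6) (two consecutive terms determine the rest), the sequence is periodic with period 28.
So u[575] = u[0 + ((575-0) mod 28)] = u[15] = 20.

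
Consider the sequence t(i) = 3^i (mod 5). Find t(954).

4

Listing terms: t(1) = 3,  t(2) = 4,  t(3) = 2,  t(4) = 1,  t(5) = 3.
Since t(5) = t(1) = 3, the sequence is periodic with period 4.
So t(954) = t(1 + ((954-1) mod 4)) = t(2) = 4.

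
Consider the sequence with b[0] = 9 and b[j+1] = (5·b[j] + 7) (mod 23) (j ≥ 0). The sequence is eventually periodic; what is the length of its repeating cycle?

22

b[0] = 9; b[1] = 6; b[2] = 14; b[3] = 8; b[4] = 1; b[5] = 12; b[6] = 21; b[7] = 20; b[8] = 15; b[9] = 13; b[10] = 3; b[11] = 22; b[12] = 2; b[13] = 17; b[14] = 0; b[15] = 7; b[16] = 19; b[17] = 10; b[18] = 11; b[19] = 16; b[20] = 18; b[21] = 5; b[22] = 9.
Since b[22] = b[0] = 9, the sequence is periodic with period 22.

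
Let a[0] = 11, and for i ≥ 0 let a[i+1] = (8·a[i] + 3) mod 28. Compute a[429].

3

a[0] = 11, a[1] = 7, a[2] = 3, a[3] = 27, a[4] = 23, a[5] = 19, a[6] = 15, a[7] = 11.
The sequence repeats with period 7.
So a[429] = a[0 + ((429-0) mod 7)] = a[2] = 3.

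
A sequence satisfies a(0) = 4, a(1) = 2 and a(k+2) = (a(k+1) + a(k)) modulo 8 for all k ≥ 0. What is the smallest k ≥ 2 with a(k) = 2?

We have a(0) = 4; a(1) = 2; a(2) = 6; a(3) = 0; a(4) = 6; a(5) = 6; a(6) = 4; a(7) = 2.
The sequence repeats with period 6.
The value 2 next appears (with k ≥ 2) at a(7).

7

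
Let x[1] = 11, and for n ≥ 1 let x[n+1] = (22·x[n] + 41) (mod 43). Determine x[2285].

32

Listing terms: x[1] = 11, x[2] = 25, x[3] = 32, x[4] = 14, x[5] = 5, x[6] = 22, x[7] = 9, x[8] = 24, x[9] = 10, x[10] = 3, x[11] = 21, x[12] = 30, x[13] = 13, x[14] = 26, x[15] = 11.
Since x[15] = x[1] = 11, the sequence is periodic with period 14.
So x[2285] = x[1 + ((2285-1) mod 14)] = x[3] = 32.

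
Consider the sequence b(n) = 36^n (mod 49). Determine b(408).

Computing terms: b(0) = 1,  b(1) = 36,  b(2) = 22,  b(3) = 8,  b(4) = 43,  b(5) = 29,  b(6) = 15,  b(7) = 1.
Since b(7) = b(0) = 1, the sequence is periodic with period 7.
So b(408) = b(0 + ((408-0) mod 7)) = b(2) = 22.

22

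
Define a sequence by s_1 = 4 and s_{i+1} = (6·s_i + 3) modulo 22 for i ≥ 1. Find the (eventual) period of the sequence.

10

Computing terms: s_1 = 4, s_2 = 5, s_3 = 11, s_4 = 3, s_5 = 21, s_6 = 19, s_7 = 7, s_8 = 1, s_9 = 9, s_{10} = 13, s_{11} = 15, s_{12} = 5.
Since s_{12} = s_2 = 5, the sequence is eventually periodic: after a pre-period of length 1 it cycles with period 10.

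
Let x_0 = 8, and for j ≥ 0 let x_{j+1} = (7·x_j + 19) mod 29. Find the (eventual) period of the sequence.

Listing terms: x_0 = 8,  x_1 = 17,  x_2 = 22,  x_3 = 28,  x_4 = 12,  x_5 = 16,  x_6 = 15,  x_7 = 8.
The sequence repeats with period 7.

7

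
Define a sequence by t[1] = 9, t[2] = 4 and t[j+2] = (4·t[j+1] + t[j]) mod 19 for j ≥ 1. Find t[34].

Listing terms: t[1] = 9, t[2] = 4, t[3] = 6, t[4] = 9, t[5] = 4.
Since (t[4], t[5]) = (t[1], t[2]) = (9, 4) (two consecutive terms determine the rest), the sequence is periodic with period 3.
(34 - 1) mod 3 = 0, so t[34] = t[1] = 9.

9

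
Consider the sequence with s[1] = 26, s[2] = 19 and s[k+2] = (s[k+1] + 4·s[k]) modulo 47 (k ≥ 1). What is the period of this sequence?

46

s[1] = 26; s[2] = 19; s[3] = 29; s[4] = 11; s[5] = 33; s[6] = 30; s[7] = 21; s[8] = 0; s[9] = 37; s[10] = 37; s[11] = 44; s[12] = 4; s[13] = 39; s[14] = 8; s[15] = 23; s[16] = 8; s[17] = 6; s[18] = 38; s[19] = 15; s[20] = 26; s[21] = 39; s[22] = 2; s[23] = 17; s[24] = 25; s[25] = 46; s[26] = 5; s[27] = 1; s[28] = 21; s[29] = 25; s[30] = 15; s[31] = 21; s[32] = 34; s[33] = 24; s[34] = 19; s[35] = 21; s[36] = 3; s[37] = 40; s[38] = 5; s[39] = 24; s[40] = 44; s[41] = 46; s[42] = 34; s[43] = 30; s[44] = 25; s[45] = 4; s[46] = 10; s[47] = 26; s[48] = 19.
The sequence repeats with period 46.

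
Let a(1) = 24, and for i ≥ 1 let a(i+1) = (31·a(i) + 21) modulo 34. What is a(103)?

6

a(1) = 24,  a(2) = 17,  a(3) = 4,  a(4) = 9,  a(5) = 28,  a(6) = 5,  a(7) = 6,  a(8) = 3,  a(9) = 12,  a(10) = 19,  a(11) = 32,  a(12) = 27,  a(13) = 8,  a(14) = 31,  a(15) = 30,  a(16) = 33,  a(17) = 24.
The sequence repeats with period 16.
(103 - 1) mod 16 = 6, so a(103) = a(7) = 6.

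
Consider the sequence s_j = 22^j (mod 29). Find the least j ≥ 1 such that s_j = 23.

4

Computing terms: s_0 = 1,  s_1 = 22,  s_2 = 20,  s_3 = 5,  s_4 = 23,  s_5 = 13,  s_6 = 25,  s_7 = 28,  s_8 = 7,  s_9 = 9,  s_{10} = 24,  s_{11} = 6,  s_{12} = 16,  s_{13} = 4,  s_{14} = 1.
Since s_{14} = s_0 = 1, the sequence is periodic with period 14.
The value 23 first appears (with j ≥ 1) at s_4.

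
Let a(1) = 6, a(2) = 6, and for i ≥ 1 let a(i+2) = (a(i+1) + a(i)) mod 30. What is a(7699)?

6

a(1) = 6,  a(2) = 6,  a(3) = 12,  a(4) = 18,  a(5) = 0,  a(6) = 18,  a(7) = 18,  a(8) = 6,  a(9) = 24,  a(10) = 0,  a(11) = 24,  a(12) = 24,  a(13) = 18,  a(14) = 12,  a(15) = 0,  a(16) = 12,  a(17) = 12,  a(18) = 24,  a(19) = 6,  a(20) = 0,  a(21) = 6,  a(22) = 6.
Since (a(21), a(22)) = (a(1), a(2)) = (6, 6) (two consecutive terms determine the rest), the sequence is periodic with period 20.
(7699 - 1) mod 20 = 18, so a(7699) = a(19) = 6.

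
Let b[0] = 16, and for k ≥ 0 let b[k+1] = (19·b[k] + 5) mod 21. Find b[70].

Computing terms: b[0] = 16,  b[1] = 15,  b[2] = 17,  b[3] = 13,  b[4] = 0,  b[5] = 5,  b[6] = 16.
The sequence repeats with period 6.
So b[70] = b[0 + ((70-0) mod 6)] = b[4] = 0.

0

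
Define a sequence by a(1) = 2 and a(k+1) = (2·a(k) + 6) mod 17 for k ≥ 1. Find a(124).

7

We have a(1) = 2,  a(2) = 10,  a(3) = 9,  a(4) = 7,  a(5) = 3,  a(6) = 12,  a(7) = 13,  a(8) = 15,  a(9) = 2.
The sequence repeats with period 8.
(124 - 1) mod 8 = 3, so a(124) = a(4) = 7.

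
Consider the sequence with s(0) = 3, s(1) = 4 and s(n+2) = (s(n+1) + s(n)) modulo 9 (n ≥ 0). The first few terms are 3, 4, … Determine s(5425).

s(0) = 3, s(1) = 4, s(2) = 7, s(3) = 2, s(4) = 0, s(5) = 2, s(6) = 2, s(7) = 4, s(8) = 6, s(9) = 1, s(10) = 7, s(11) = 8, s(12) = 6, s(13) = 5, s(14) = 2, s(15) = 7, s(16) = 0, s(17) = 7, s(18) = 7, s(19) = 5, s(20) = 3, s(21) = 8, s(22) = 2, s(23) = 1, s(24) = 3, s(25) = 4.
Since (s(24), s(25)) = (s(0), s(1)) = (3, 4) (two consecutive terms determine the rest), the sequence is periodic with period 24.
So s(5425) = s(0 + ((5425-0) mod 24)) = s(1) = 4.

4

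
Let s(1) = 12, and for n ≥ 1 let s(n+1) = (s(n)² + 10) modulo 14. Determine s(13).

Computing terms: s(1) = 12; s(2) = 0; s(3) = 10; s(4) = 12.
Since s(4) = s(1) = 12, the sequence is periodic with period 3.
(13 - 1) mod 3 = 0, so s(13) = s(1) = 12.

12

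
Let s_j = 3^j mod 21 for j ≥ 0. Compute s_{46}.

Computing terms: s_0 = 1; s_1 = 3; s_2 = 9; s_3 = 6; s_4 = 18; s_5 = 12; s_6 = 15; s_7 = 3.
Since s_7 = s_1 = 3, the sequence is eventually periodic: after a pre-period of length 1 it cycles with period 6.
For j ≥ 1, s_j depends only on (j - 1) mod 6. (46 - 1) mod 6 = 3, so s_{46} = s_4 = 18.

18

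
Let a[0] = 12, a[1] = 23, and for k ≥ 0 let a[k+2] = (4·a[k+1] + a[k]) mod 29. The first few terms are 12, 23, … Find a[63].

8

Computing terms: a[0] = 12,  a[1] = 23,  a[2] = 17,  a[3] = 4,  a[4] = 4,  a[5] = 20,  a[6] = 26,  a[7] = 8,  a[8] = 0,  a[9] = 8,  a[10] = 3,  a[11] = 20,  a[12] = 25,  a[13] = 4,  a[14] = 12,  a[15] = 23.
Since (a[14], a[15]) = (a[0], a[1]) = (12, 23) (two consecutive terms determine the rest), the sequence is periodic with period 14.
So a[63] = a[0 + ((63-0) mod 14)] = a[7] = 8.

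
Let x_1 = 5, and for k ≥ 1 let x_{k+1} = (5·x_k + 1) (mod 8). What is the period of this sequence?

8

Listing terms: x_1 = 5; x_2 = 2; x_3 = 3; x_4 = 0; x_5 = 1; x_6 = 6; x_7 = 7; x_8 = 4; x_9 = 5.
Since x_9 = x_1 = 5, the sequence is periodic with period 8.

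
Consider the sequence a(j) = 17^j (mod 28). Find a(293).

5

We have a(1) = 17, a(2) = 9, a(3) = 13, a(4) = 25, a(5) = 5, a(6) = 1, a(7) = 17.
The sequence repeats with period 6.
So a(293) = a(1 + ((293-1) mod 6)) = a(5) = 5.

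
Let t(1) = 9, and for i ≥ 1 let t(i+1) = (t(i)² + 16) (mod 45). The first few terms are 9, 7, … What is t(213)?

20

Listing terms: t(1) = 9; t(2) = 7; t(3) = 20; t(4) = 11; t(5) = 2; t(6) = 20.
Since t(6) = t(3) = 20, the sequence is eventually periodic: after a pre-period of length 2 it cycles with period 3.
For i ≥ 3, t(i) depends only on (i - 3) mod 3. (213 - 3) mod 3 = 0, so t(213) = t(3) = 20.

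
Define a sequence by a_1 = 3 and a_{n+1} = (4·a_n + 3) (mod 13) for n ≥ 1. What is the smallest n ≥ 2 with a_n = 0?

6

a_1 = 3,  a_2 = 2,  a_3 = 11,  a_4 = 8,  a_5 = 9,  a_6 = 0,  a_7 = 3.
The sequence repeats with period 6.
The value 0 first appears (with n ≥ 2) at a_6.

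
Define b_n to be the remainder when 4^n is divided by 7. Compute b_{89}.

2

b_1 = 4,  b_2 = 2,  b_3 = 1,  b_4 = 4.
Since b_4 = b_1 = 4, the sequence is periodic with period 3.
So b_{89} = b_{1 + ((89-1) mod 3)} = b_2 = 2.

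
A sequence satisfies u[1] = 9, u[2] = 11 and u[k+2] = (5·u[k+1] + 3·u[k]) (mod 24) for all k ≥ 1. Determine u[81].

Listing terms: u[1] = 9; u[2] = 11; u[3] = 10; u[4] = 11; u[5] = 13; u[6] = 2; u[7] = 1; u[8] = 11; u[9] = 10.
Since (u[8], u[9]) = (u[2], u[3]) = (11, 10) (two consecutive terms determine the rest), the sequence is eventually periodic: after a pre-period of length 1 it cycles with period 6.
For k ≥ 2, u[k] depends only on (k - 2) mod 6. (81 - 2) mod 6 = 1, so u[81] = u[3] = 10.

10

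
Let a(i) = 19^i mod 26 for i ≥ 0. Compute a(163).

7

Computing terms: a(0) = 1; a(1) = 19; a(2) = 23; a(3) = 21; a(4) = 9; a(5) = 15; a(6) = 25; a(7) = 7; a(8) = 3; a(9) = 5; a(10) = 17; a(11) = 11; a(12) = 1.
The sequence repeats with period 12.
(163 - 0) mod 12 = 7, so a(163) = a(7) = 7.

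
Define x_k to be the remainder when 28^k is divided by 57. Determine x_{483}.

49

x_0 = 1,  x_1 = 28,  x_2 = 43,  x_3 = 7,  x_4 = 25,  x_5 = 16,  x_6 = 49,  x_7 = 4,  x_8 = 55,  x_9 = 1.
The sequence repeats with period 9.
So x_{483} = x_{0 + ((483-0) mod 9)} = x_6 = 49.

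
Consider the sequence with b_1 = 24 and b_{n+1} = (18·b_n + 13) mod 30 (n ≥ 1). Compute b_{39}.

b_1 = 24; b_2 = 25; b_3 = 13; b_4 = 7; b_5 = 19; b_6 = 25.
Since b_6 = b_2 = 25, the sequence is eventually periodic: after a pre-period of length 1 it cycles with period 4.
For n ≥ 2, b_n depends only on (n - 2) mod 4. (39 - 2) mod 4 = 1, so b_{39} = b_3 = 13.

13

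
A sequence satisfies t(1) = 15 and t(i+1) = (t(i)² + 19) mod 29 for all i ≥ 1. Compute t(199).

18

t(1) = 15, t(2) = 12, t(3) = 18, t(4) = 24, t(5) = 15.
Since t(5) = t(1) = 15, the sequence is periodic with period 4.
(199 - 1) mod 4 = 2, so t(199) = t(3) = 18.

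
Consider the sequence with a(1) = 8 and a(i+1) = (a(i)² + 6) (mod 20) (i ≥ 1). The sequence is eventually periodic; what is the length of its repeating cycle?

3

We have a(1) = 8, a(2) = 10, a(3) = 6, a(4) = 2, a(5) = 10.
Since a(5) = a(2) = 10, the sequence is eventually periodic: after a pre-period of length 1 it cycles with period 3.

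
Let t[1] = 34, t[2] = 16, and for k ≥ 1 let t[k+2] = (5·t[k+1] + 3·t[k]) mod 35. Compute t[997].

6

t[1] = 34,  t[2] = 16,  t[3] = 7,  t[4] = 13,  t[5] = 16,  t[6] = 14,  t[7] = 13,  t[8] = 2,  t[9] = 14,  t[10] = 6,  t[11] = 2,  t[12] = 28,  t[13] = 6,  t[14] = 9,  t[15] = 28,  t[16] = 27,  t[17] = 9,  t[18] = 21,  t[19] = 27,  t[20] = 23,  t[21] = 21,  t[22] = 34,  t[23] = 23,  t[24] = 7,  t[25] = 34,  t[26] = 16.
The sequence repeats with period 24.
(997 - 1) mod 24 = 12, so t[997] = t[13] = 6.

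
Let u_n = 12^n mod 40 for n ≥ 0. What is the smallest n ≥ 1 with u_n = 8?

3

Computing terms: u_0 = 1; u_1 = 12; u_2 = 24; u_3 = 8; u_4 = 16; u_5 = 32; u_6 = 24.
Since u_6 = u_2 = 24, the sequence is eventually periodic: after a pre-period of length 2 it cycles with period 4.
The value 8 first appears (with n ≥ 1) at u_3.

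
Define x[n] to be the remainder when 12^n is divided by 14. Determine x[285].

6

Computing terms: x[1] = 12, x[2] = 4, x[3] = 6, x[4] = 2, x[5] = 10, x[6] = 8, x[7] = 12.
Since x[7] = x[1] = 12, the sequence is periodic with period 6.
So x[285] = x[1 + ((285-1) mod 6)] = x[3] = 6.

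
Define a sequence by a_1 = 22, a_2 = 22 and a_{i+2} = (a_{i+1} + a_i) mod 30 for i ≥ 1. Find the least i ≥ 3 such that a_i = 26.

Listing terms: a_1 = 22, a_2 = 22, a_3 = 14, a_4 = 6, a_5 = 20, a_6 = 26, a_7 = 16, a_8 = 12, a_9 = 28, a_{10} = 10, a_{11} = 8, a_{12} = 18, a_{13} = 26, a_{14} = 14, a_{15} = 10, a_{16} = 24, a_{17} = 4, a_{18} = 28, a_{19} = 2, a_{20} = 0, a_{21} = 2, a_{22} = 2, a_{23} = 4, a_{24} = 6, a_{25} = 10, a_{26} = 16, a_{27} = 26, a_{28} = 12, a_{29} = 8, a_{30} = 20, a_{31} = 28, a_{32} = 18, a_{33} = 16, a_{34} = 4, a_{35} = 20, a_{36} = 24, a_{37} = 14, a_{38} = 8, a_{39} = 22, a_{40} = 0, a_{41} = 22, a_{42} = 22.
Since (a_{41}, a_{42}) = (a_1, a_2) = (22, 22) (two consecutive terms determine the rest), the sequence is periodic with period 40.
The value 26 first appears (with i ≥ 3) at a_6.

6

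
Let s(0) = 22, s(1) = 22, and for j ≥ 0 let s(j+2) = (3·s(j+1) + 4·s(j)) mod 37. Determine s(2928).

5

Computing terms: s(0) = 22, s(1) = 22, s(2) = 6, s(3) = 32, s(4) = 9, s(5) = 7, s(6) = 20, s(7) = 14, s(8) = 11, s(9) = 15, s(10) = 15, s(11) = 31, s(12) = 5, s(13) = 28, s(14) = 30, s(15) = 17, s(16) = 23, s(17) = 26, s(18) = 22, s(19) = 22.
Since (s(18), s(19)) = (s(0), s(1)) = (22, 22) (two consecutive terms determine the rest), the sequence is periodic with period 18.
(2928 - 0) mod 18 = 12, so s(2928) = s(12) = 5.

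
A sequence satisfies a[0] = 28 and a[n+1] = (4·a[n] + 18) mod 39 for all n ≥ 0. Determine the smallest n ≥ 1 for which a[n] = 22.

Listing terms: a[0] = 28; a[1] = 13; a[2] = 31; a[3] = 25; a[4] = 1; a[5] = 22; a[6] = 28.
Since a[6] = a[0] = 28, the sequence is periodic with period 6.
The value 22 first appears (with n ≥ 1) at a[5].

5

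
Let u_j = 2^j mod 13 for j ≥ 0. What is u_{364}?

We have u_0 = 1, u_1 = 2, u_2 = 4, u_3 = 8, u_4 = 3, u_5 = 6, u_6 = 12, u_7 = 11, u_8 = 9, u_9 = 5, u_{10} = 10, u_{11} = 7, u_{12} = 1.
The sequence repeats with period 12.
So u_{364} = u_{0 + ((364-0) mod 12)} = u_4 = 3.

3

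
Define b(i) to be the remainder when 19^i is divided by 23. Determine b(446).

Listing terms: b(0) = 1, b(1) = 19, b(2) = 16, b(3) = 5, b(4) = 3, b(5) = 11, b(6) = 2, b(7) = 15, b(8) = 9, b(9) = 10, b(10) = 6, b(11) = 22, b(12) = 4, b(13) = 7, b(14) = 18, b(15) = 20, b(16) = 12, b(17) = 21, b(18) = 8, b(19) = 14, b(20) = 13, b(21) = 17, b(22) = 1.
The sequence repeats with period 22.
So b(446) = b(0 + ((446-0) mod 22)) = b(6) = 2.

2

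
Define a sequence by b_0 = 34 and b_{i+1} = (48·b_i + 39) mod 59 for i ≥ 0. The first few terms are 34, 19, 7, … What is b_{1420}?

We have b_0 = 34, b_1 = 19, b_2 = 7, b_3 = 21, b_4 = 44, b_5 = 27, b_6 = 37, b_7 = 45, b_8 = 16, b_9 = 40, b_{10} = 12, b_{11} = 25, b_{12} = 0, b_{13} = 39, b_{14} = 23, b_{15} = 22, b_{16} = 33, b_{17} = 30, b_{18} = 4, b_{19} = 54, b_{20} = 35, b_{21} = 8, b_{22} = 10, b_{23} = 47, b_{24} = 53, b_{25} = 46, b_{26} = 5, b_{27} = 43, b_{28} = 38, b_{29} = 34.
Since b_{29} = b_0 = 34, the sequence is periodic with period 29.
(1420 - 0) mod 29 = 28, so b_{1420} = b_{28} = 38.

38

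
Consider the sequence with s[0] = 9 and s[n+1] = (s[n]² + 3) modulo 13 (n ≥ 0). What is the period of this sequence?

Listing terms: s[0] = 9, s[1] = 6, s[2] = 0, s[3] = 3, s[4] = 12, s[5] = 4, s[6] = 6.
Since s[6] = s[1] = 6, the sequence is eventually periodic: after a pre-period of length 1 it cycles with period 5.

5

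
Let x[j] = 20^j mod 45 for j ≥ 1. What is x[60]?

x[1] = 20; x[2] = 40; x[3] = 35; x[4] = 25; x[5] = 5; x[6] = 10; x[7] = 20.
The sequence repeats with period 6.
(60 - 1) mod 6 = 5, so x[60] = x[6] = 10.

10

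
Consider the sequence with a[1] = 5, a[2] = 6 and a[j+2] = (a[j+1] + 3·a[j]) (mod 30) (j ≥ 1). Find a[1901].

a[1] = 5,  a[2] = 6,  a[3] = 21,  a[4] = 9,  a[5] = 12,  a[6] = 9,  a[7] = 15,  a[8] = 12,  a[9] = 27,  a[10] = 3,  a[11] = 24,  a[12] = 3,  a[13] = 15,  a[14] = 24,  a[15] = 9,  a[16] = 21,  a[17] = 18,  a[18] = 21,  a[19] = 15,  a[20] = 18,  a[21] = 3,  a[22] = 27,  a[23] = 6,  a[24] = 27,  a[25] = 15,  a[26] = 6,  a[27] = 21.
Since (a[26], a[27]) = (a[2], a[3]) = (6, 21) (two consecutive terms determine the rest), the sequence is eventually periodic: after a pre-period of length 1 it cycles with period 24.
For j ≥ 2, a[j] depends only on (j - 2) mod 24. (1901 - 2) mod 24 = 3, so a[1901] = a[5] = 12.

12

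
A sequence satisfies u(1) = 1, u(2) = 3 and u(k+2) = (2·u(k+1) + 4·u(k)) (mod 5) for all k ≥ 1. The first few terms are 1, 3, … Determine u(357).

Listing terms: u(1) = 1, u(2) = 3, u(3) = 0, u(4) = 2, u(5) = 4, u(6) = 1, u(7) = 3.
Since (u(6), u(7)) = (u(1), u(2)) = (1, 3) (two consecutive terms determine the rest), the sequence is periodic with period 5.
(357 - 1) mod 5 = 1, so u(357) = u(2) = 3.

3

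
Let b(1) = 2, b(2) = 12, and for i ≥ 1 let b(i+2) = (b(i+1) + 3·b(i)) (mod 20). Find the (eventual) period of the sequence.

24

We have b(1) = 2,  b(2) = 12,  b(3) = 18,  b(4) = 14,  b(5) = 8,  b(6) = 10,  b(7) = 14,  b(8) = 4,  b(9) = 6,  b(10) = 18,  b(11) = 16,  b(12) = 10,  b(13) = 18,  b(14) = 8,  b(15) = 2,  b(16) = 6,  b(17) = 12,  b(18) = 10,  b(19) = 6,  b(20) = 16,  b(21) = 14,  b(22) = 2,  b(23) = 4,  b(24) = 10,  b(25) = 2,  b(26) = 12.
Since (b(25), b(26)) = (b(1), b(2)) = (2, 12) (two consecutive terms determine the rest), the sequence is periodic with period 24.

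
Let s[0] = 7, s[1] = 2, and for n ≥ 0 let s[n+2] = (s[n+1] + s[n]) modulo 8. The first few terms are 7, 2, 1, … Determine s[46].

4

We have s[0] = 7, s[1] = 2, s[2] = 1, s[3] = 3, s[4] = 4, s[5] = 7, s[6] = 3, s[7] = 2, s[8] = 5, s[9] = 7, s[10] = 4, s[11] = 3, s[12] = 7, s[13] = 2.
Since (s[12], s[13]) = (s[0], s[1]) = (7, 2) (two consecutive terms determine the rest), the sequence is periodic with period 12.
(46 - 0) mod 12 = 10, so s[46] = s[10] = 4.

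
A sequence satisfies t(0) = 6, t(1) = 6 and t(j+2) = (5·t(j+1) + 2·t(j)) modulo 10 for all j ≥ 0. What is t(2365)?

t(0) = 6, t(1) = 6, t(2) = 2, t(3) = 2, t(4) = 4, t(5) = 4, t(6) = 8, t(7) = 8, t(8) = 6, t(9) = 6.
The sequence repeats with period 8.
(2365 - 0) mod 8 = 5, so t(2365) = t(5) = 4.

4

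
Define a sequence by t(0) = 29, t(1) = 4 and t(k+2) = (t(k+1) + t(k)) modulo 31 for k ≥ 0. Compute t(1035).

12

We have t(0) = 29; t(1) = 4; t(2) = 2; t(3) = 6; t(4) = 8; t(5) = 14; t(6) = 22; t(7) = 5; t(8) = 27; t(9) = 1; t(10) = 28; t(11) = 29; t(12) = 26; t(13) = 24; t(14) = 19; t(15) = 12; t(16) = 0; t(17) = 12; t(18) = 12; t(19) = 24; t(20) = 5; t(21) = 29; t(22) = 3; t(23) = 1; t(24) = 4; t(25) = 5; t(26) = 9; t(27) = 14; t(28) = 23; t(29) = 6; t(30) = 29; t(31) = 4.
The sequence repeats with period 30.
(1035 - 0) mod 30 = 15, so t(1035) = t(15) = 12.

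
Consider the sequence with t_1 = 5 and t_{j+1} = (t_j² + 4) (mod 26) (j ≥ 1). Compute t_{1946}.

Listing terms: t_1 = 5; t_2 = 3; t_3 = 13; t_4 = 17; t_5 = 7; t_6 = 1; t_7 = 5.
The sequence repeats with period 6.
So t_{1946} = t_{1 + ((1946-1) mod 6)} = t_2 = 3.

3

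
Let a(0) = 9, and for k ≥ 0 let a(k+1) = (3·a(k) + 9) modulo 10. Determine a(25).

a(0) = 9,  a(1) = 6,  a(2) = 7,  a(3) = 0,  a(4) = 9.
The sequence repeats with period 4.
(25 - 0) mod 4 = 1, so a(25) = a(1) = 6.

6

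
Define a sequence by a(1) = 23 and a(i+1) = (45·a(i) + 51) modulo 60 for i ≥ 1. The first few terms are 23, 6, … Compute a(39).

21

We have a(1) = 23; a(2) = 6; a(3) = 21; a(4) = 36; a(5) = 51; a(6) = 6.
Since a(6) = a(2) = 6, the sequence is eventually periodic: after a pre-period of length 1 it cycles with period 4.
For i ≥ 2, a(i) depends only on (i - 2) mod 4. (39 - 2) mod 4 = 1, so a(39) = a(3) = 21.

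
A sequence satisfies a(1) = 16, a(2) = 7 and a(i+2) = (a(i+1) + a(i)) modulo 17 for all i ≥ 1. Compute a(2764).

a(1) = 16,  a(2) = 7,  a(3) = 6,  a(4) = 13,  a(5) = 2,  a(6) = 15,  a(7) = 0,  a(8) = 15,  a(9) = 15,  a(10) = 13,  a(11) = 11,  a(12) = 7,  a(13) = 1,  a(14) = 8,  a(15) = 9,  a(16) = 0,  a(17) = 9,  a(18) = 9,  a(19) = 1,  a(20) = 10,  a(21) = 11,  a(22) = 4,  a(23) = 15,  a(24) = 2,  a(25) = 0,  a(26) = 2,  a(27) = 2,  a(28) = 4,  a(29) = 6,  a(30) = 10,  a(31) = 16,  a(32) = 9,  a(33) = 8,  a(34) = 0,  a(35) = 8,  a(36) = 8,  a(37) = 16,  a(38) = 7.
The sequence repeats with period 36.
So a(2764) = a(1 + ((2764-1) mod 36)) = a(28) = 4.

4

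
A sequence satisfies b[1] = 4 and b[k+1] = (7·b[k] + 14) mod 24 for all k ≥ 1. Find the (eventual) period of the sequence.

We have b[1] = 4, b[2] = 18, b[3] = 20, b[4] = 10, b[5] = 12, b[6] = 2, b[7] = 4.
Since b[7] = b[1] = 4, the sequence is periodic with period 6.

6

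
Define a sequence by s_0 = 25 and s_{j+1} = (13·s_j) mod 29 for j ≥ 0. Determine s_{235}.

Computing terms: s_0 = 25,  s_1 = 6,  s_2 = 20,  s_3 = 28,  s_4 = 16,  s_5 = 5,  s_6 = 7,  s_7 = 4,  s_8 = 23,  s_9 = 9,  s_{10} = 1,  s_{11} = 13,  s_{12} = 24,  s_{13} = 22,  s_{14} = 25.
The sequence repeats with period 14.
(235 - 0) mod 14 = 11, so s_{235} = s_{11} = 13.

13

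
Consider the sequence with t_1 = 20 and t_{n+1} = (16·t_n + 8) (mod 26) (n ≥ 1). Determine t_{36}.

4

Listing terms: t_1 = 20; t_2 = 16; t_3 = 4; t_4 = 20.
The sequence repeats with period 3.
So t_{36} = t_{1 + ((36-1) mod 3)} = t_3 = 4.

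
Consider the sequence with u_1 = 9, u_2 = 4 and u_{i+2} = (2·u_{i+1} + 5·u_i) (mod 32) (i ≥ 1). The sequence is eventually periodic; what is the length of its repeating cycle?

32

We have u_1 = 9, u_2 = 4, u_3 = 21, u_4 = 30, u_5 = 5, u_6 = 0, u_7 = 25, u_8 = 18, u_9 = 1, u_{10} = 28, u_{11} = 29, u_{12} = 6, u_{13} = 29, u_{14} = 24, u_{15} = 1, u_{16} = 26, u_{17} = 25, u_{18} = 20, u_{19} = 5, u_{20} = 14, u_{21} = 21, u_{22} = 16, u_{23} = 9, u_{24} = 2, u_{25} = 17, u_{26} = 12, u_{27} = 13, u_{28} = 22, u_{29} = 13, u_{30} = 8, u_{31} = 17, u_{32} = 10, u_{33} = 9, u_{34} = 4.
The sequence repeats with period 32.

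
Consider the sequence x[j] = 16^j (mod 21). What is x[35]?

4

x[1] = 16, x[2] = 4, x[3] = 1, x[4] = 16.
The sequence repeats with period 3.
So x[35] = x[1 + ((35-1) mod 3)] = x[2] = 4.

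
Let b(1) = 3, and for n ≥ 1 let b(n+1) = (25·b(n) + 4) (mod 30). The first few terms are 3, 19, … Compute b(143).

19

Computing terms: b(1) = 3,  b(2) = 19,  b(3) = 29,  b(4) = 9,  b(5) = 19.
Since b(5) = b(2) = 19, the sequence is eventually periodic: after a pre-period of length 1 it cycles with period 3.
For n ≥ 2, b(n) depends only on (n - 2) mod 3. (143 - 2) mod 3 = 0, so b(143) = b(2) = 19.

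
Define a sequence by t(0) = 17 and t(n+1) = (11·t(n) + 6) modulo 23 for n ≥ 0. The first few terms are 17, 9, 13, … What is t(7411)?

15

t(0) = 17, t(1) = 9, t(2) = 13, t(3) = 11, t(4) = 12, t(5) = 0, t(6) = 6, t(7) = 3, t(8) = 16, t(9) = 21, t(10) = 7, t(11) = 14, t(12) = 22, t(13) = 18, t(14) = 20, t(15) = 19, t(16) = 8, t(17) = 2, t(18) = 5, t(19) = 15, t(20) = 10, t(21) = 1, t(22) = 17.
Since t(22) = t(0) = 17, the sequence is periodic with period 22.
(7411 - 0) mod 22 = 19, so t(7411) = t(19) = 15.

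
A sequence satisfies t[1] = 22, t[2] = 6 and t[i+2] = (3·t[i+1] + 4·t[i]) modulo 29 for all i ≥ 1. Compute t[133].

15

t[1] = 22, t[2] = 6, t[3] = 19, t[4] = 23, t[5] = 0, t[6] = 5, t[7] = 15, t[8] = 7, t[9] = 23, t[10] = 10, t[11] = 6, t[12] = 0, t[13] = 24, t[14] = 14, t[15] = 22, t[16] = 6.
Since (t[15], t[16]) = (t[1], t[2]) = (22, 6) (two consecutive terms determine the rest), the sequence is periodic with period 14.
(133 - 1) mod 14 = 6, so t[133] = t[7] = 15.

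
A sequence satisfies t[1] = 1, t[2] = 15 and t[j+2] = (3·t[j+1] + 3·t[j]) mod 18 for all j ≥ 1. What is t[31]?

9

Computing terms: t[1] = 1, t[2] = 15, t[3] = 12, t[4] = 9, t[5] = 9, t[6] = 0, t[7] = 9, t[8] = 9.
Since (t[7], t[8]) = (t[4], t[5]) = (9, 9) (two consecutive terms determine the rest), the sequence is eventually periodic: after a pre-period of length 3 it cycles with period 3.
For j ≥ 4, t[j] depends only on (j - 4) mod 3. (31 - 4) mod 3 = 0, so t[31] = t[4] = 9.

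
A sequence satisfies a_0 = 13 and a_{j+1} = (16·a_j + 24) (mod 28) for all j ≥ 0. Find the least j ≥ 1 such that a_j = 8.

Listing terms: a_0 = 13,  a_1 = 8,  a_2 = 12,  a_3 = 20,  a_4 = 8.
Since a_4 = a_1 = 8, the sequence is eventually periodic: after a pre-period of length 1 it cycles with period 3.
The value 8 first appears (with j ≥ 1) at a_1.

1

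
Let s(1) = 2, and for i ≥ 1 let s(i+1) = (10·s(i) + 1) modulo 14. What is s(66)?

s(1) = 2, s(2) = 7, s(3) = 1, s(4) = 11, s(5) = 13, s(6) = 5, s(7) = 9, s(8) = 7.
Since s(8) = s(2) = 7, the sequence is eventually periodic: after a pre-period of length 1 it cycles with period 6.
For i ≥ 2, s(i) depends only on (i - 2) mod 6. (66 - 2) mod 6 = 4, so s(66) = s(6) = 5.

5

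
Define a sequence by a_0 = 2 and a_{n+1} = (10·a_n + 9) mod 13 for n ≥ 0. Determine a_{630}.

We have a_0 = 2,  a_1 = 3,  a_2 = 0,  a_3 = 9,  a_4 = 8,  a_5 = 11,  a_6 = 2.
The sequence repeats with period 6.
(630 - 0) mod 6 = 0, so a_{630} = a_0 = 2.

2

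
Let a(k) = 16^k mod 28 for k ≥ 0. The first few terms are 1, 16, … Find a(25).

Listing terms: a(0) = 1, a(1) = 16, a(2) = 4, a(3) = 8, a(4) = 16.
Since a(4) = a(1) = 16, the sequence is eventually periodic: after a pre-period of length 1 it cycles with period 3.
For k ≥ 1, a(k) depends only on (k - 1) mod 3. (25 - 1) mod 3 = 0, so a(25) = a(1) = 16.

16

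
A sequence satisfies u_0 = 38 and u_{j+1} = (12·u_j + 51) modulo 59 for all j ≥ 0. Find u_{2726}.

38

Computing terms: u_0 = 38; u_1 = 35; u_2 = 58; u_3 = 39; u_4 = 47; u_5 = 25; u_6 = 56; u_7 = 15; u_8 = 54; u_9 = 50; u_{10} = 2; u_{11} = 16; u_{12} = 7; u_{13} = 17; u_{14} = 19; u_{15} = 43; u_{16} = 36; u_{17} = 11; u_{18} = 6; u_{19} = 5; u_{20} = 52; u_{21} = 26; u_{22} = 9; u_{23} = 41; u_{24} = 12; u_{25} = 18; u_{26} = 31; u_{27} = 10; u_{28} = 53; u_{29} = 38.
The sequence repeats with period 29.
(2726 - 0) mod 29 = 0, so u_{2726} = u_0 = 38.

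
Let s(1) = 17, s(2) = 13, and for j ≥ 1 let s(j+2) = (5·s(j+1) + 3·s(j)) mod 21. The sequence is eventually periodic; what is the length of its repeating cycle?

s(1) = 17; s(2) = 13; s(3) = 11; s(4) = 10; s(5) = 20; s(6) = 4; s(7) = 17; s(8) = 13.
The sequence repeats with period 6.

6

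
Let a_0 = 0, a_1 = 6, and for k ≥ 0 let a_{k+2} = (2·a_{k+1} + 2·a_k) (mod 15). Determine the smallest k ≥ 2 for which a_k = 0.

We have a_0 = 0,  a_1 = 6,  a_2 = 12,  a_3 = 6,  a_4 = 6,  a_5 = 9,  a_6 = 0,  a_7 = 3,  a_8 = 6,  a_9 = 3,  a_{10} = 3,  a_{11} = 12,  a_{12} = 0,  a_{13} = 9,  a_{14} = 3,  a_{15} = 9,  a_{16} = 9,  a_{17} = 6,  a_{18} = 0,  a_{19} = 12,  a_{20} = 9,  a_{21} = 12,  a_{22} = 12,  a_{23} = 3,  a_{24} = 0,  a_{25} = 6.
Since (a_{24}, a_{25}) = (a_0, a_1) = (0, 6) (two consecutive terms determine the rest), the sequence is periodic with period 24.
The value 0 first appears (with k ≥ 2) at a_6.

6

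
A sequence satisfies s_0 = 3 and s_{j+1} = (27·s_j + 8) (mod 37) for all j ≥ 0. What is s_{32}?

s_0 = 3; s_1 = 15; s_2 = 6; s_3 = 22; s_4 = 10; s_5 = 19; s_6 = 3.
The sequence repeats with period 6.
So s_{32} = s_{0 + ((32-0) mod 6)} = s_2 = 6.

6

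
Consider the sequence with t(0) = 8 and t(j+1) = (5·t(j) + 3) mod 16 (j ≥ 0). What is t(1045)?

15

Computing terms: t(0) = 8; t(1) = 11; t(2) = 10; t(3) = 5; t(4) = 12; t(5) = 15; t(6) = 14; t(7) = 9; t(8) = 0; t(9) = 3; t(10) = 2; t(11) = 13; t(12) = 4; t(13) = 7; t(14) = 6; t(15) = 1; t(16) = 8.
Since t(16) = t(0) = 8, the sequence is periodic with period 16.
(1045 - 0) mod 16 = 5, so t(1045) = t(5) = 15.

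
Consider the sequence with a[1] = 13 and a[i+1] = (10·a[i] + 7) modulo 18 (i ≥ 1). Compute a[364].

7

Listing terms: a[1] = 13, a[2] = 11, a[3] = 9, a[4] = 7, a[5] = 5, a[6] = 3, a[7] = 1, a[8] = 17, a[9] = 15, a[10] = 13.
Since a[10] = a[1] = 13, the sequence is periodic with period 9.
So a[364] = a[1 + ((364-1) mod 9)] = a[4] = 7.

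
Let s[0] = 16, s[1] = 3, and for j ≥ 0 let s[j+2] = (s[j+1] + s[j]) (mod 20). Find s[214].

9

We have s[0] = 16; s[1] = 3; s[2] = 19; s[3] = 2; s[4] = 1; s[5] = 3; s[6] = 4; s[7] = 7; s[8] = 11; s[9] = 18; s[10] = 9; s[11] = 7; s[12] = 16; s[13] = 3.
The sequence repeats with period 12.
(214 - 0) mod 12 = 10, so s[214] = s[10] = 9.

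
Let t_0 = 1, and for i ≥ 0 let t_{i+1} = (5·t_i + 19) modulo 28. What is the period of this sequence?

12

t_0 = 1; t_1 = 24; t_2 = 27; t_3 = 14; t_4 = 5; t_5 = 16; t_6 = 15; t_7 = 10; t_8 = 13; t_9 = 0; t_{10} = 19; t_{11} = 2; t_{12} = 1.
Since t_{12} = t_0 = 1, the sequence is periodic with period 12.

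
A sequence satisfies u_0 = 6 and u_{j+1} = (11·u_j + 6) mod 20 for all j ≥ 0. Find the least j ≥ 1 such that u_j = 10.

Listing terms: u_0 = 6,  u_1 = 12,  u_2 = 18,  u_3 = 4,  u_4 = 10,  u_5 = 16,  u_6 = 2,  u_7 = 8,  u_8 = 14,  u_9 = 0,  u_{10} = 6.
Since u_{10} = u_0 = 6, the sequence is periodic with period 10.
The value 10 first appears (with j ≥ 1) at u_4.

4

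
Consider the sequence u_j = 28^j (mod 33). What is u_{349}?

We have u_0 = 1,  u_1 = 28,  u_2 = 25,  u_3 = 7,  u_4 = 31,  u_5 = 10,  u_6 = 16,  u_7 = 19,  u_8 = 4,  u_9 = 13,  u_{10} = 1.
The sequence repeats with period 10.
So u_{349} = u_{0 + ((349-0) mod 10)} = u_9 = 13.

13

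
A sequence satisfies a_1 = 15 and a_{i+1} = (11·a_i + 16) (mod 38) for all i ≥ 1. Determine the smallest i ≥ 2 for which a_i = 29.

2

We have a_1 = 15; a_2 = 29; a_3 = 31; a_4 = 15.
The sequence repeats with period 3.
The value 29 first appears (with i ≥ 2) at a_2.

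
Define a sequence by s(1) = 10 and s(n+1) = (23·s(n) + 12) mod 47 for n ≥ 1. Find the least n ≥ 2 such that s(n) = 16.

45

Listing terms: s(1) = 10,  s(2) = 7,  s(3) = 32,  s(4) = 43,  s(5) = 14,  s(6) = 5,  s(7) = 33,  s(8) = 19,  s(9) = 26,  s(10) = 46,  s(11) = 36,  s(12) = 41,  s(13) = 15,  s(14) = 28,  s(15) = 45,  s(16) = 13,  s(17) = 29,  s(18) = 21,  s(19) = 25,  s(20) = 23,  s(21) = 24,  s(22) = 0,  s(23) = 12,  s(24) = 6,  s(25) = 9,  s(26) = 31,  s(27) = 20,  s(28) = 2,  s(29) = 11,  s(30) = 30,  s(31) = 44,  s(32) = 37,  s(33) = 17,  s(34) = 27,  s(35) = 22,  s(36) = 1,  s(37) = 35,  s(38) = 18,  s(39) = 3,  s(40) = 34,  s(41) = 42,  s(42) = 38,  s(43) = 40,  s(44) = 39,  s(45) = 16,  s(46) = 4,  s(47) = 10.
Since s(47) = s(1) = 10, the sequence is periodic with period 46.
The value 16 first appears (with n ≥ 2) at s(45).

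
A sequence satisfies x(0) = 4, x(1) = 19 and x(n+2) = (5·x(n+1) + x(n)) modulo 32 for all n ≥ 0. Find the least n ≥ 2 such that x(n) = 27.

We have x(0) = 4, x(1) = 19, x(2) = 3, x(3) = 2, x(4) = 13, x(5) = 3, x(6) = 28, x(7) = 15, x(8) = 7, x(9) = 18, x(10) = 1, x(11) = 23, x(12) = 20, x(13) = 27, x(14) = 27, x(15) = 2, x(16) = 5, x(17) = 27, x(18) = 12, x(19) = 23, x(20) = 31, x(21) = 18, x(22) = 25, x(23) = 15, x(24) = 4, x(25) = 3, x(26) = 19, x(27) = 2, x(28) = 29, x(29) = 19, x(30) = 28, x(31) = 31, x(32) = 23, x(33) = 18, x(34) = 17, x(35) = 7, x(36) = 20, x(37) = 11, x(38) = 11, x(39) = 2, x(40) = 21, x(41) = 11, x(42) = 12, x(43) = 7, x(44) = 15, x(45) = 18, x(46) = 9, x(47) = 31, x(48) = 4, x(49) = 19.
Since (x(48), x(49)) = (x(0), x(1)) = (4, 19) (two consecutive terms determine the rest), the sequence is periodic with period 48.
The value 27 first appears (with n ≥ 2) at x(13).

13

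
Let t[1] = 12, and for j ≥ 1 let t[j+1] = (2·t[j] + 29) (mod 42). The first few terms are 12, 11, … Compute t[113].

39

We have t[1] = 12; t[2] = 11; t[3] = 9; t[4] = 5; t[5] = 39; t[6] = 23; t[7] = 33; t[8] = 11.
Since t[8] = t[2] = 11, the sequence is eventually periodic: after a pre-period of length 1 it cycles with period 6.
For j ≥ 2, t[j] depends only on (j - 2) mod 6. (113 - 2) mod 6 = 3, so t[113] = t[5] = 39.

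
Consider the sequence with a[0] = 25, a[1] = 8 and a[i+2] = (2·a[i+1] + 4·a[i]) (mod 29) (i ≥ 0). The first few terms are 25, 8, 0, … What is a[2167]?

12

We have a[0] = 25,  a[1] = 8,  a[2] = 0,  a[3] = 3,  a[4] = 6,  a[5] = 24,  a[6] = 14,  a[7] = 8,  a[8] = 14,  a[9] = 2,  a[10] = 2,  a[11] = 12,  a[12] = 3,  a[13] = 25,  a[14] = 4,  a[15] = 21,  a[16] = 0,  a[17] = 26,  a[18] = 23,  a[19] = 5,  a[20] = 15,  a[21] = 21,  a[22] = 15,  a[23] = 27,  a[24] = 27,  a[25] = 17,  a[26] = 26,  a[27] = 4,  a[28] = 25,  a[29] = 8.
The sequence repeats with period 28.
(2167 - 0) mod 28 = 11, so a[2167] = a[11] = 12.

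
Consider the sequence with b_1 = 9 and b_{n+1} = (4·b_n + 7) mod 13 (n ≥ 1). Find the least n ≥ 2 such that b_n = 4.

2

Listing terms: b_1 = 9, b_2 = 4, b_3 = 10, b_4 = 8, b_5 = 0, b_6 = 7, b_7 = 9.
Since b_7 = b_1 = 9, the sequence is periodic with period 6.
The value 4 first appears (with n ≥ 2) at b_2.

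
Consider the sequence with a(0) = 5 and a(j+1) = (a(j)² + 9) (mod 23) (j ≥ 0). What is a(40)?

22

a(0) = 5, a(1) = 11, a(2) = 15, a(3) = 4, a(4) = 2, a(5) = 13, a(6) = 17, a(7) = 22, a(8) = 10, a(9) = 17.
Since a(9) = a(6) = 17, the sequence is eventually periodic: after a pre-period of length 6 it cycles with period 3.
For j ≥ 6, a(j) depends only on (j - 6) mod 3. (40 - 6) mod 3 = 1, so a(40) = a(7) = 22.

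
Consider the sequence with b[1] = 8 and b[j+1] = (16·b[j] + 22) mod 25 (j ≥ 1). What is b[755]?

Listing terms: b[1] = 8, b[2] = 0, b[3] = 22, b[4] = 24, b[5] = 6, b[6] = 18, b[7] = 10, b[8] = 7, b[9] = 9, b[10] = 16, b[11] = 3, b[12] = 20, b[13] = 17, b[14] = 19, b[15] = 1, b[16] = 13, b[17] = 5, b[18] = 2, b[19] = 4, b[20] = 11, b[21] = 23, b[22] = 15, b[23] = 12, b[24] = 14, b[25] = 21, b[26] = 8.
The sequence repeats with period 25.
So b[755] = b[1 + ((755-1) mod 25)] = b[5] = 6.

6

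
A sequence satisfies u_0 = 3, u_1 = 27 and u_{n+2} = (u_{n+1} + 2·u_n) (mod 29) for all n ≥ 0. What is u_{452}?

8

Listing terms: u_0 = 3, u_1 = 27, u_2 = 4, u_3 = 0, u_4 = 8, u_5 = 8, u_6 = 24, u_7 = 11, u_8 = 1, u_9 = 23, u_{10} = 25, u_{11} = 13, u_{12} = 5, u_{13} = 2, u_{14} = 12, u_{15} = 16, u_{16} = 11, u_{17} = 14, u_{18} = 7, u_{19} = 6, u_{20} = 20, u_{21} = 3, u_{22} = 14, u_{23} = 20, u_{24} = 19, u_{25} = 1, u_{26} = 10, u_{27} = 12, u_{28} = 3, u_{29} = 27.
Since (u_{28}, u_{29}) = (u_0, u_1) = (3, 27) (two consecutive terms determine the rest), the sequence is periodic with period 28.
(452 - 0) mod 28 = 4, so u_{452} = u_4 = 8.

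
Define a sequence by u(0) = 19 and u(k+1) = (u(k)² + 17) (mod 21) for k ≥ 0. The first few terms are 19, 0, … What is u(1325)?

Listing terms: u(0) = 19, u(1) = 0, u(2) = 17, u(3) = 12, u(4) = 14, u(5) = 3, u(6) = 5, u(7) = 0.
Since u(7) = u(1) = 0, the sequence is eventually periodic: after a pre-period of length 1 it cycles with period 6.
For k ≥ 1, u(k) depends only on (k - 1) mod 6. (1325 - 1) mod 6 = 4, so u(1325) = u(5) = 3.

3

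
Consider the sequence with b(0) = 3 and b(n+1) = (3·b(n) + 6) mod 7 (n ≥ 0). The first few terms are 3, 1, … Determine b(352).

0

We have b(0) = 3, b(1) = 1, b(2) = 2, b(3) = 5, b(4) = 0, b(5) = 6, b(6) = 3.
Since b(6) = b(0) = 3, the sequence is periodic with period 6.
So b(352) = b(0 + ((352-0) mod 6)) = b(4) = 0.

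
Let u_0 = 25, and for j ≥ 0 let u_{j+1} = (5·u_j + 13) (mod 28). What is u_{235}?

12

Computing terms: u_0 = 25, u_1 = 26, u_2 = 3, u_3 = 0, u_4 = 13, u_5 = 22, u_6 = 11, u_7 = 12, u_8 = 17, u_9 = 14, u_{10} = 27, u_{11} = 8, u_{12} = 25.
The sequence repeats with period 12.
So u_{235} = u_{0 + ((235-0) mod 12)} = u_7 = 12.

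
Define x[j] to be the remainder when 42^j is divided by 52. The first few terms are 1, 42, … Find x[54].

We have x[0] = 1; x[1] = 42; x[2] = 48; x[3] = 40; x[4] = 16; x[5] = 48.
Since x[5] = x[2] = 48, the sequence is eventually periodic: after a pre-period of length 2 it cycles with period 3.
For j ≥ 2, x[j] depends only on (j - 2) mod 3. (54 - 2) mod 3 = 1, so x[54] = x[3] = 40.

40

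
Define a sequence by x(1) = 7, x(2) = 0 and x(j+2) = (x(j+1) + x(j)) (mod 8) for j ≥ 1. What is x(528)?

1

We have x(1) = 7, x(2) = 0, x(3) = 7, x(4) = 7, x(5) = 6, x(6) = 5, x(7) = 3, x(8) = 0, x(9) = 3, x(10) = 3, x(11) = 6, x(12) = 1, x(13) = 7, x(14) = 0.
The sequence repeats with period 12.
(528 - 1) mod 12 = 11, so x(528) = x(12) = 1.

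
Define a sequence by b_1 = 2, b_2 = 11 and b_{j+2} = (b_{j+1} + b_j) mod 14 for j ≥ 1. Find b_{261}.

9

b_1 = 2,  b_2 = 11,  b_3 = 13,  b_4 = 10,  b_5 = 9,  b_6 = 5,  b_7 = 0,  b_8 = 5,  b_9 = 5,  b_{10} = 10,  b_{11} = 1,  b_{12} = 11,  b_{13} = 12,  b_{14} = 9,  b_{15} = 7,  b_{16} = 2,  b_{17} = 9,  b_{18} = 11,  b_{19} = 6,  b_{20} = 3,  b_{21} = 9,  b_{22} = 12,  b_{23} = 7,  b_{24} = 5,  b_{25} = 12,  b_{26} = 3,  b_{27} = 1,  b_{28} = 4,  b_{29} = 5,  b_{30} = 9,  b_{31} = 0,  b_{32} = 9,  b_{33} = 9,  b_{34} = 4,  b_{35} = 13,  b_{36} = 3,  b_{37} = 2,  b_{38} = 5,  b_{39} = 7,  b_{40} = 12,  b_{41} = 5,  b_{42} = 3,  b_{43} = 8,  b_{44} = 11,  b_{45} = 5,  b_{46} = 2,  b_{47} = 7,  b_{48} = 9,  b_{49} = 2,  b_{50} = 11.
Since (b_{49}, b_{50}) = (b_1, b_2) = (2, 11) (two consecutive terms determine the rest), the sequence is periodic with period 48.
So b_{261} = b_{1 + ((261-1) mod 48)} = b_{21} = 9.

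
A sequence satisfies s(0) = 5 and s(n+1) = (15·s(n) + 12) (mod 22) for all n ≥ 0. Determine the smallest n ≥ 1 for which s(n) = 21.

s(0) = 5,  s(1) = 21,  s(2) = 19,  s(3) = 11,  s(4) = 1,  s(5) = 5.
The sequence repeats with period 5.
The value 21 first appears (with n ≥ 1) at s(1).

1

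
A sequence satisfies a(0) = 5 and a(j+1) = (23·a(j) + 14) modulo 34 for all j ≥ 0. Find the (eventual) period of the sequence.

16

a(0) = 5, a(1) = 27, a(2) = 23, a(3) = 33, a(4) = 25, a(5) = 11, a(6) = 29, a(7) = 1, a(8) = 3, a(9) = 15, a(10) = 19, a(11) = 9, a(12) = 17, a(13) = 31, a(14) = 13, a(15) = 7, a(16) = 5.
Since a(16) = a(0) = 5, the sequence is periodic with period 16.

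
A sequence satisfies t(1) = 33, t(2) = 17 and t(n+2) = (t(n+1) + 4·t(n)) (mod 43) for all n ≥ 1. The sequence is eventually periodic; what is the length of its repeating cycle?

42

Computing terms: t(1) = 33,  t(2) = 17,  t(3) = 20,  t(4) = 2,  t(5) = 39,  t(6) = 4,  t(7) = 31,  t(8) = 4,  t(9) = 42,  t(10) = 15,  t(11) = 11,  t(12) = 28,  t(13) = 29,  t(14) = 12,  t(15) = 42,  t(16) = 4,  t(17) = 0,  t(18) = 16,  t(19) = 16,  t(20) = 37,  t(21) = 15,  t(22) = 34,  t(23) = 8,  t(24) = 15,  t(25) = 4,  t(26) = 21,  t(27) = 37,  t(28) = 35,  t(29) = 11,  t(30) = 22,  t(31) = 23,  t(32) = 25,  t(33) = 31,  t(34) = 2,  t(35) = 40,  t(36) = 5,  t(37) = 36,  t(38) = 13,  t(39) = 28,  t(40) = 37,  t(41) = 20,  t(42) = 39,  t(43) = 33,  t(44) = 17.
The sequence repeats with period 42.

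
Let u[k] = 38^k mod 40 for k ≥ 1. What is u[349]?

We have u[1] = 38, u[2] = 4, u[3] = 32, u[4] = 16, u[5] = 8, u[6] = 24, u[7] = 32.
Since u[7] = u[3] = 32, the sequence is eventually periodic: after a pre-period of length 2 it cycles with period 4.
For k ≥ 3, u[k] depends only on (k - 3) mod 4. (349 - 3) mod 4 = 2, so u[349] = u[5] = 8.

8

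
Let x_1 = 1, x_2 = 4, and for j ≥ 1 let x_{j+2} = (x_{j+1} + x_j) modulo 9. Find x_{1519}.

x_1 = 1; x_2 = 4; x_3 = 5; x_4 = 0; x_5 = 5; x_6 = 5; x_7 = 1; x_8 = 6; x_9 = 7; x_{10} = 4; x_{11} = 2; x_{12} = 6; x_{13} = 8; x_{14} = 5; x_{15} = 4; x_{16} = 0; x_{17} = 4; x_{18} = 4; x_{19} = 8; x_{20} = 3; x_{21} = 2; x_{22} = 5; x_{23} = 7; x_{24} = 3; x_{25} = 1; x_{26} = 4.
Since (x_{25}, x_{26}) = (x_1, x_2) = (1, 4) (two consecutive terms determine the rest), the sequence is periodic with period 24.
So x_{1519} = x_{1 + ((1519-1) mod 24)} = x_7 = 1.

1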